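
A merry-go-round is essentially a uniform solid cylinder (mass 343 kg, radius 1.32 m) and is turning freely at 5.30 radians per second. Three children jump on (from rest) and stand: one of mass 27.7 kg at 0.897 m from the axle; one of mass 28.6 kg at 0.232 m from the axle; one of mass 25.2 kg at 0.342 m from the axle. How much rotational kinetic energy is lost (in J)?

energy lost ≈ 345 J

No external torque acts about the axle; L_before = L_after.
I_p = ½(343)(1.32)² = 298.8 kg·m².
Added inertia Σmr² = (27.7)(0.897)² + (28.6)(0.232)² + (25.2)(0.342)² = 26.77 kg·m²; I_f = 298.8 + 26.77 = 325.6 kg·m².
ω_f = I_p ω_i / I_f = (298.8)(5.30) / 325.6 = 4.864 rad/s.
KE_i = ½(298.8)(5.300 rad/s)² = 4197 J; KE_f = ½(325.6)(4.864)² = 3852 J.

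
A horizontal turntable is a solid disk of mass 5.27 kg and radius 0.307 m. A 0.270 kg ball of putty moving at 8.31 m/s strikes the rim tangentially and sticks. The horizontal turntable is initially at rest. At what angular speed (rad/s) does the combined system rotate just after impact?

About the axle the impulsive forces during the collision are internal, so angular momentum about that axis is conserved.
I_p = ½(5.27)(0.307)² = 0.2483 kg·m². Taking the sense of the ball of putty's angular momentum as positive, L_{ball} = m v R = (0.270)(8.31)(0.307) = 0.6888 kg·m²/s.
L_i = 0 + 0.6888 = 0.6888 kg·m²/s.
After sticking, I_f = I_p + m R² = 0.2483 + (0.270)(0.307)² = 0.2738 kg·m².
ω_f = L_i / I_f = 0.6888 / 0.2738 = 2.516 rad/s.

|ω_f| ≈ 2.52 rad/s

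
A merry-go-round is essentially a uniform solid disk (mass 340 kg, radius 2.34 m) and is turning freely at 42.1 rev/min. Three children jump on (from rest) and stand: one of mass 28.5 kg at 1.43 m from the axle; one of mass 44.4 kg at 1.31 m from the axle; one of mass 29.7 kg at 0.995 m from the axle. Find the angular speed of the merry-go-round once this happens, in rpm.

ω_f ≈ 35.8 rpm

The added mass arrives with no angular momentum about the axle, and any external torque about the axle is negligible, so the system's angular momentum is conserved.
I_p = ½(340)(2.34)² = 930.9 kg·m².
Added inertia Σmr² = (28.5)(1.43)² + (44.4)(1.31)² + (29.7)(0.995)² = 163.9 kg·m²; I_f = 930.9 + 163.9 = 1095 kg·m².
ω_f = I_p ω_i / I_f = (930.9)(42.1) / 1095 = 35.80 rpm.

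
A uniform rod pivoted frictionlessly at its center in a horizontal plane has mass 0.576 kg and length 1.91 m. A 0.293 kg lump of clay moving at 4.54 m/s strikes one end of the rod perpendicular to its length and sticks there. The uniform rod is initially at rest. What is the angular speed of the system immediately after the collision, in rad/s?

The axle reaction passes through the pivot and exerts no torque about it; angular momentum about the pivot is conserved through the impact.
I_p = (1/12)(0.576)(1.91)² = 0.1751 kg·m². Taking the sense of the lump of clay's angular momentum as positive, L_{lump} = m v R = (0.293)(4.54)(1.91/2) = 1.270 kg·m²/s.
L_i = 0 + 1.270 = 1.270 kg·m²/s.
After sticking, I_f = I_p + m R² = 0.1751 + (0.293)(1.91/2)² = 0.4423 kg·m².
ω_f = L_i / I_f = 1.270 / 0.4423 = 2.872 rad/s.

|ω_f| ≈ 2.87 rad/s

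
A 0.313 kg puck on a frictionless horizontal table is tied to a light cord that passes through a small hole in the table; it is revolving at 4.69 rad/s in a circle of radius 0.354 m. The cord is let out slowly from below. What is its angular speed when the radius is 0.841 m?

No torque about the axis ⇒ m r₁² ω₁ = m r₂² ω₂.
ω₂ = ω₁ (r₁/r₂)² = (4.69)(0.354/0.841)² = 0.8310 rad/s.

ω₂ ≈ 0.831 rad/s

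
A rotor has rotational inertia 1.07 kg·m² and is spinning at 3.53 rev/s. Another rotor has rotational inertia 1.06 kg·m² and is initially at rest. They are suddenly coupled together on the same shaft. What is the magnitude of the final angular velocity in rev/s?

No external torque acts about the common axis, so total angular momentum is conserved.
Taking A's sense as positive: L = (1.070)(3.53) = 3.777 kg·m²·rev/s.
Combined I = 1.070 + 1.060 = 2.130 kg·m².
ω_f = L / I = 3.777 / 2.130 = 1.773 rev/s.

|ω_f| ≈ 1.77 rev/s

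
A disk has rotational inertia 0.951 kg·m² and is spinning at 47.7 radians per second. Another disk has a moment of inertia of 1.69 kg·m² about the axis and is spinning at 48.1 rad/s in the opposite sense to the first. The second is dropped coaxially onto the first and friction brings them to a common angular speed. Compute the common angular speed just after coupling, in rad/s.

|ω_f| ≈ 13.6 rad/s

No external torque acts about the common axis, so total angular momentum is conserved.
Taking A's sense as positive: L = (0.9510)(47.7) − (1.690)(48.1) = -35.93 kg·m²·rad/s.
Combined I = 0.9510 + 1.690 = 2.641 kg·m².
ω_f = L / I = -35.93 / 2.641 = -13.60 rad/s.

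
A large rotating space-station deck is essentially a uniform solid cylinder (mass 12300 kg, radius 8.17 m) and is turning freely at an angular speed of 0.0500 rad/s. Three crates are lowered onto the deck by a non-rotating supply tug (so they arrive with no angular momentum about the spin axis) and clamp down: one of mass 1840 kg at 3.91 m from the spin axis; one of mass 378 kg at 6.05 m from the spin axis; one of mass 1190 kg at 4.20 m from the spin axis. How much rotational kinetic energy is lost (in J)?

energy lost ≈ 68.2 J

No external torque acts about the spin axis; L_before = L_after.
I_p = ½(12300)(8.17)² = 4.105e+05 kg·m².
Added inertia Σmr² = (1840)(3.91)² + (378)(6.05)² + (1190)(4.20)² = 62960 kg·m²; I_f = 4.105e+05 + 62960 = 4.735e+05 kg·m².
ω_f = I_p ω_i / I_f = (4.105e+05)(0.0500) / 4.735e+05 = 0.04335 rad/s.
KE_i = ½(4.105e+05)(0.05000 rad/s)² = 513.1 J; KE_f = ½(4.735e+05)(0.04335)² = 444.9 J.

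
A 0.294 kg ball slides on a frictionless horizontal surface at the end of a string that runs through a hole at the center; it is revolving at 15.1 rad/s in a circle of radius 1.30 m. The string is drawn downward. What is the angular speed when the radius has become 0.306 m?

ω₂ ≈ 273 rad/s

The constraining force is radial, so m r² ω about the center is conserved.
ω₂ = ω₁ (r₁/r₂)² = (15.1)(1.30/0.306)² = 272.5 rad/s.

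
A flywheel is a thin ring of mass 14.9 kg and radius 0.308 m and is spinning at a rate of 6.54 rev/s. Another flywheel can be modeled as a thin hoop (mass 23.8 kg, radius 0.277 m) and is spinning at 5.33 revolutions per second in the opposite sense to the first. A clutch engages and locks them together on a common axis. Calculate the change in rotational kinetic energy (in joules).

The coupling torques are internal; angular momentum about the shared axis is conserved.
Moments of inertia: I_A = (14.9)(0.308)² = 1.413 kg·m²; I_B = (23.8)(0.277)² = 1.826 kg·m².
Taking A's sense as positive: L = (1.413)(6.54) − (1.826)(5.33) = -0.4893 kg·m²·rev/s.
Combined I = 1.413 + 1.826 = 3.240 kg·m².
ω_f = L / I = -0.4893 / 3.240 = -0.1510 rev/s.
KE_i = ½ΣIω² = 2217 J; KE_f = ½(3.240)(0.9489)² = 1.459 J.

ΔKE ≈ -2220 J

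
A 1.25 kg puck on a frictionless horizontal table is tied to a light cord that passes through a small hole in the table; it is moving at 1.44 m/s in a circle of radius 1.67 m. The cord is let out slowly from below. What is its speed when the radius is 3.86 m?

v₂ ≈ 0.623 m/s

The only horizontal force on the mass is along the cord (radial), so it exerts no torque about the hole and angular momentum m v r is conserved.
v₂ = v₁ r₁ / r₂ = (1.44)(1.67) / (3.86) = 0.6230 m/s.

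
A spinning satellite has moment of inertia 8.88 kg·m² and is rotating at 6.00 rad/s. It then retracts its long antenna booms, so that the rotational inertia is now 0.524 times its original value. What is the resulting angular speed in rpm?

No external torque acts about the spin axis, so angular momentum is conserved.
I₂ = 0.524 × 8.88 = 4.653 kg·m².
ω₂ = I₁ω₁ / I₂ = (8.880)(6.00 rad/s) / (4.653) = 11.45 rad/s = 109.3 rpm.

ω₂ ≈ 109 rpm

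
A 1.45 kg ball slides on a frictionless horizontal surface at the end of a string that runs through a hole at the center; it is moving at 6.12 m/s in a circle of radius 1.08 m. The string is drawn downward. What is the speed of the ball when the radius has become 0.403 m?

Central (radial) force ⇒ zero torque about the center ⇒ m v r is constant.
v₂ = v₁ r₁ / r₂ = (6.12)(1.08) / (0.403) = 16.40 m/s.

v₂ ≈ 16.4 m/s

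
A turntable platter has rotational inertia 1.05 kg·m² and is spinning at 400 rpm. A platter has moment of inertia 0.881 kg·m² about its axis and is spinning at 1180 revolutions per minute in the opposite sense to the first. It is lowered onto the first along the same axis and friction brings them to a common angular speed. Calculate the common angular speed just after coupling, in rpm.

No external torque acts about the common axis, so total angular momentum is conserved.
Taking A's sense as positive: L = (1.050)(400) − (0.8810)(1180) = -619.6 kg·m²·rpm.
Combined I = 1.050 + 0.8810 = 1.931 kg·m².
ω_f = L / I = -619.6 / 1.931 = -320.9 rpm.

|ω_f| ≈ 321 rpm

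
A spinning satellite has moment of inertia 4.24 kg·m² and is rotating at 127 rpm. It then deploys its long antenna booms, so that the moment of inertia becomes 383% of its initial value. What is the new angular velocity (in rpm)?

No external torque acts about the spin axis, so angular momentum is conserved.
I₂ = 3.83 × 4.24 = 16.24 kg·m².
ω₂ = I₁ω₁ / I₂ = (4.240)(127 rpm) / (16.24) = 33.16 rpm.

ω₂ ≈ 33.2 rpm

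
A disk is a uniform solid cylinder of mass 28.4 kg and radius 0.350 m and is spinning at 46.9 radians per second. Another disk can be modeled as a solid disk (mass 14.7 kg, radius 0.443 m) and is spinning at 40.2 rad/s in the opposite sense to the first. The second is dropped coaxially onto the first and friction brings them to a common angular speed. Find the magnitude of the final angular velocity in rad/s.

|ω_f| ≈ 7.42 rad/s

No external torque acts about the common axis, so total angular momentum is conserved.
Moments of inertia: I_A = ½(28.4)(0.350)² = 1.739 kg·m²; I_B = ½(14.7)(0.443)² = 1.442 kg·m².
Taking A's sense as positive: L = (1.739)(46.9) − (1.442)(40.2) = 23.60 kg·m²·rad/s.
Combined I = 1.739 + 1.442 = 3.182 kg·m².
ω_f = L / I = 23.60 / 3.182 = 7.416 rad/s.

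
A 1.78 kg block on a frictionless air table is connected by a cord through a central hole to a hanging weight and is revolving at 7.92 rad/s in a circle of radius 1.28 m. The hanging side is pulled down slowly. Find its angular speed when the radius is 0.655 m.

ω₂ ≈ 30.2 rad/s

No torque about the axis ⇒ m r₁² ω₁ = m r₂² ω₂.
ω₂ = ω₁ (r₁/r₂)² = (7.92)(1.28/0.655)² = 30.25 rad/s.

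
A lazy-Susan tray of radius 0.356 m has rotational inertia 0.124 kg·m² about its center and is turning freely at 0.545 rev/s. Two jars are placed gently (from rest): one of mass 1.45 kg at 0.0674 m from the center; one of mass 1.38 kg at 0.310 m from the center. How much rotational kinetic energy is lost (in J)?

energy lost ≈ 0.385 J

The added mass arrives with no angular momentum about the center, and any external torque about the center is negligible, so the system's angular momentum is conserved.
Added inertia Σmr² = (1.45)(0.0674)² + (1.38)(0.310)² = 0.1392 kg·m²; I_f = 0.1240 + 0.1392 = 0.2632 kg·m².
ω_f = I_p ω_i / I_f = (0.1240)(0.545) / 0.2632 = 0.2568 rev/s.
KE_i = ½(0.1240)(3.424 rad/s)² = 0.7270 J; KE_f = ½(0.2632)(1.613)² = 0.3425 J.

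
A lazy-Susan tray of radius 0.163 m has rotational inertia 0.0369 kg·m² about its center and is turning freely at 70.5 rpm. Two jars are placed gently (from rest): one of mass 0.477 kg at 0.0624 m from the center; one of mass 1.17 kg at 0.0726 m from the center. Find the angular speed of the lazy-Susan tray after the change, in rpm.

No external torque acts about the center; L_before = L_after.
Added inertia Σmr² = (0.477)(0.0624)² + (1.17)(0.0726)² = 0.008024 kg·m²; I_f = 0.03690 + 0.008024 = 0.04492 kg·m².
ω_f = I_p ω_i / I_f = (0.03690)(70.5) / 0.04492 = 57.91 rpm.

ω_f ≈ 57.9 rpm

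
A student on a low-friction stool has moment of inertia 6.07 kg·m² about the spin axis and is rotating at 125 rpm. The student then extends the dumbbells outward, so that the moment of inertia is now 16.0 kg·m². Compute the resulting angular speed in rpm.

With no external torque about the axis, L is conserved: I₁ω₁ = I₂ω₂.
ω₂ = I₁ω₁ / I₂ = (6.070)(125 rpm) / (16.00) = 47.42 rpm.

ω₂ ≈ 47.4 rpm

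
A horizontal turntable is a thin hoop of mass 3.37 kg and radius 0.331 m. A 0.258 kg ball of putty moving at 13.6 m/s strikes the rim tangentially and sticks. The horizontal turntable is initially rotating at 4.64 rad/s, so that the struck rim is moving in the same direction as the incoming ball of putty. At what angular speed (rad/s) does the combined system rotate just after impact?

|ω_f| ≈ 7.23 rad/s

About the axle the impulsive forces during the collision are internal, so angular momentum about that axis is conserved.
I_p = (3.37)(0.331)² = 0.3692 kg·m². Taking the sense of the ball of putty's angular momentum as positive, L_{ball} = m v R = (0.258)(13.6)(0.331) = 1.161 kg·m²/s.
L_i = +I_p ω_p + m v R = +(0.3692)(4.64) + 1.161 = 2.875 kg·m²/s.
After sticking, I_f = I_p + m R² = 0.3692 + (0.258)(0.331)² = 0.3975 kg·m².
ω_f = L_i / I_f = 2.875 / 0.3975 = 7.232 rad/s.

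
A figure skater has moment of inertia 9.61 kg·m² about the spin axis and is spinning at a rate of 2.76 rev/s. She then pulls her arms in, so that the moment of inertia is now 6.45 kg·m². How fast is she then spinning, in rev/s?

With no external torque about the axis, L is conserved: I₁ω₁ = I₂ω₂.
ω₂ = I₁ω₁ / I₂ = (9.610)(2.76 rev/s) / (6.450) = 4.112 rev/s.

ω₂ ≈ 4.11 rev/s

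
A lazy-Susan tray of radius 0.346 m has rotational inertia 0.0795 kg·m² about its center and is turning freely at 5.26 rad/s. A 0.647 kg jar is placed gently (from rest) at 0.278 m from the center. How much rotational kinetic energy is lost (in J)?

energy lost ≈ 0.425 J

No external torque acts about the center; L_before = L_after.
Added inertia Σmr² = (0.647)(0.278)² = 0.05000 kg·m²; I_f = 0.07950 + 0.05000 = 0.1295 kg·m².
ω_f = I_p ω_i / I_f = (0.07950)(5.26) / 0.1295 = 3.229 rad/s.
KE_i = ½(0.07950)(5.260 rad/s)² = 1.100 J; KE_f = ½(0.1295)(3.229)² = 0.6751 J.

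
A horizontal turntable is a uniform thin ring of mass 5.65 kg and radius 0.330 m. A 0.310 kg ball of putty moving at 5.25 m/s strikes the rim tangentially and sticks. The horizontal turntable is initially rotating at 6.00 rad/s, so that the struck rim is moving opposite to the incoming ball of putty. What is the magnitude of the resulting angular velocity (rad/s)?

About the axle the impulsive forces during the collision are internal, so angular momentum about that axis is conserved.
I_p = (5.65)(0.330)² = 0.6153 kg·m². Taking the sense of the ball of putty's angular momentum as positive, L_{ball} = m v R = (0.310)(5.25)(0.330) = 0.5371 kg·m²/s.
L_i = −I_p ω_p + m v R = −(0.6153)(6.00) + 0.5371 = -3.155 kg·m²/s.
After sticking, I_f = I_p + m R² = 0.6153 + (0.310)(0.330)² = 0.6490 kg·m².
ω_f = L_i / I_f = -3.155 / 0.6490 = -4.860 rad/s.

|ω_f| ≈ 4.86 rad/s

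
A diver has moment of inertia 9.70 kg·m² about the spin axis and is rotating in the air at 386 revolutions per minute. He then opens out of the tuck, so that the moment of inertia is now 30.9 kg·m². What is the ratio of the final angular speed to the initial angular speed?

ω₂/ω₁ ≈ 0.314

No external torque acts about the spin axis, so angular momentum is conserved.
ω₂/ω₁ = I₁/I₂ = 9.700 / 30.90 = 0.3139.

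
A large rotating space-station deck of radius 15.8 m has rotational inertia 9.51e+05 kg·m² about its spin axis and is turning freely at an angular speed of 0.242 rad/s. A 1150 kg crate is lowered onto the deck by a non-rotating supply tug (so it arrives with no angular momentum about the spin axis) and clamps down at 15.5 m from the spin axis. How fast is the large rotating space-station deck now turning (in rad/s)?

The added mass arrives with no angular momentum about the spin axis, and any external torque about the spin axis is negligible, so the system's angular momentum is conserved.
Added inertia Σmr² = (1150)(15.5)² = 2.763e+05 kg·m²; I_f = 9.510e+05 + 2.763e+05 = 1.227e+06 kg·m².
ω_f = I_p ω_i / I_f = (9.510e+05)(0.242) / 1.227e+06 = 0.1875 rad/s.

ω_f ≈ 0.188 rad/s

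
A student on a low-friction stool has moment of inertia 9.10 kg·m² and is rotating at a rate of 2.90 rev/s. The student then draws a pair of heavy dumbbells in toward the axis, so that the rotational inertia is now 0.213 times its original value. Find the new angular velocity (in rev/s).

ω₂ ≈ 13.6 rev/s

Angular momentum about the spin axis is conserved since the torque about it is zero.
I₂ = 0.213 × 9.10 = 1.938 kg·m².
ω₂ = I₁ω₁ / I₂ = (9.100)(2.90 rev/s) / (1.938) = 13.62 rev/s.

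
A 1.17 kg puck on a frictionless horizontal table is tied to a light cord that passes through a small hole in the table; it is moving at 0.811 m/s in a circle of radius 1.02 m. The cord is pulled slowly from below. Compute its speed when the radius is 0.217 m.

Central (radial) force ⇒ zero torque about the center ⇒ m v r is constant.
v₂ = v₁ r₁ / r₂ = (0.811)(1.02) / (0.217) = 3.812 m/s.

v₂ ≈ 3.81 m/s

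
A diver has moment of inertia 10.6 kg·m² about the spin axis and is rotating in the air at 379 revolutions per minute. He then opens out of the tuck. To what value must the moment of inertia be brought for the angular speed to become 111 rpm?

I₂ ≈ 36.2 kg·m²

No external torque acts about the spin axis, so angular momentum is conserved.
I₂ = I₁ω₁ / ω₂ = (10.6)(379) / (111) = 36.19 kg·m².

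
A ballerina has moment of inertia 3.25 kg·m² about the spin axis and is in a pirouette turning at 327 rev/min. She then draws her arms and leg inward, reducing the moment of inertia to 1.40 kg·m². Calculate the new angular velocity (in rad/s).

No external torque acts about the spin axis, so angular momentum is conserved.
ω₂ = I₁ω₁ / I₂ = (3.250)(327 rpm) / (1.400) = 759.1 rpm = 79.49 rad/s.

ω₂ ≈ 79.5 rad/s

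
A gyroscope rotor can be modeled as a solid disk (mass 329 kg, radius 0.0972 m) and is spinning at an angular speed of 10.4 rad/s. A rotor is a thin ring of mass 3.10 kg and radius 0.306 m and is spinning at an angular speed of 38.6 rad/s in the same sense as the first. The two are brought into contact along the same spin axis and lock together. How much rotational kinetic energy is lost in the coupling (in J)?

No external torque acts about the common axis, so total angular momentum is conserved.
Moments of inertia: I_A = ½(329)(0.0972)² = 1.554 kg·m²; I_B = (3.10)(0.306)² = 0.2903 kg·m².
Taking A's sense as positive: L = (1.554)(10.4) + (0.2903)(38.6) = 27.37 kg·m²·rad/s.
Combined I = 1.554 + 0.2903 = 1.844 kg·m².
ω_f = L / I = 27.37 / 1.844 = 14.84 rad/s.
KE_i = ½ΣIω² = 300.3 J; KE_f = ½(1.844)(14.84)² = 203.0 J.

ΔKE lost ≈ 97.3 J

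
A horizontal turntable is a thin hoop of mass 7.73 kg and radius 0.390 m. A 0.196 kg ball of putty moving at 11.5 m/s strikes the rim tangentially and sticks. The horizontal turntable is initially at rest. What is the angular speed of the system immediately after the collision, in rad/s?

About the axle the impulsive forces during the collision are internal, so angular momentum about that axis is conserved.
I_p = (7.73)(0.390)² = 1.176 kg·m². Taking the sense of the ball of putty's angular momentum as positive, L_{ball} = m v R = (0.196)(11.5)(0.390) = 0.8791 kg·m²/s.
L_i = 0 + 0.8791 = 0.8791 kg·m²/s.
After sticking, I_f = I_p + m R² = 1.176 + (0.196)(0.390)² = 1.206 kg·m².
ω_f = L_i / I_f = 0.8791 / 1.206 = 0.7292 rad/s.

|ω_f| ≈ 0.729 rad/s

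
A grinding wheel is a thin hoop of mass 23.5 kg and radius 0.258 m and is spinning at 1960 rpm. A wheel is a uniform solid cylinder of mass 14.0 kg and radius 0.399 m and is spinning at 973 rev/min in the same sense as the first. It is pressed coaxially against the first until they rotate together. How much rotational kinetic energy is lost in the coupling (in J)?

The coupling torques are internal; angular momentum about the shared axis is conserved.
Moments of inertia: I_A = (23.5)(0.258)² = 1.564 kg·m²; I_B = ½(14.0)(0.399)² = 1.114 kg·m².
Taking A's sense as positive: L = (1.564)(1960) + (1.114)(973) = 4150 kg·m²·rpm.
Combined I = 1.564 + 1.114 = 2.679 kg·m².
ω_f = L / I = 4150 / 2.679 = 1549 rpm.
KE_i = ½ΣIω² = 38730 J; KE_f = ½(2.679)(162.3)² = 35260 J.

ΔKE lost ≈ 3480 J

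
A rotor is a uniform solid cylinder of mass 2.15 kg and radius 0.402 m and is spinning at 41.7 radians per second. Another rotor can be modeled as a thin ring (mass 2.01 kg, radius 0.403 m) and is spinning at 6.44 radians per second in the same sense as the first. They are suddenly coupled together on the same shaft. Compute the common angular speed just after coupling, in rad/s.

The coupling torques are internal; angular momentum about the shared axis is conserved.
Moments of inertia: I_A = ½(2.15)(0.402)² = 0.1737 kg·m²; I_B = (2.01)(0.403)² = 0.3264 kg·m².
Taking A's sense as positive: L = (0.1737)(41.7) + (0.3264)(6.44) = 9.347 kg·m²·rad/s.
Combined I = 0.1737 + 0.3264 = 0.5002 kg·m².
ω_f = L / I = 9.347 / 0.5002 = 18.69 rad/s.

|ω_f| ≈ 18.7 rad/s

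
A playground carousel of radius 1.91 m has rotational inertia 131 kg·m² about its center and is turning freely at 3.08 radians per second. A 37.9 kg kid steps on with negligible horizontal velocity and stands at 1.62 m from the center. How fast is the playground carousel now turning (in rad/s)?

ω_f ≈ 1.75 rad/s

The added mass arrives with no angular momentum about the center, and any external torque about the center is negligible, so the system's angular momentum is conserved.
Added inertia Σmr² = (37.9)(1.62)² = 99.46 kg·m²; I_f = 131.0 + 99.46 = 230.5 kg·m².
ω_f = I_p ω_i / I_f = (131.0)(3.08) / 230.5 = 1.751 rad/s.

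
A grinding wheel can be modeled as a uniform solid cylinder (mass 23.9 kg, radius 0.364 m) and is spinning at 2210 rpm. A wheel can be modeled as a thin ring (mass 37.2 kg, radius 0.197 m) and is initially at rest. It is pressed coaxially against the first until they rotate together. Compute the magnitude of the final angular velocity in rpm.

The coupling torques are internal; angular momentum about the shared axis is conserved.
Moments of inertia: I_A = ½(23.9)(0.364)² = 1.583 kg·m²; I_B = (37.2)(0.197)² = 1.444 kg·m².
Taking A's sense as positive: L = (1.583)(2210) = 3499 kg·m²·rpm.
Combined I = 1.583 + 1.444 = 3.027 kg·m².
ω_f = L / I = 3499 / 3.027 = 1156 rpm.

|ω_f| ≈ 1160 rpm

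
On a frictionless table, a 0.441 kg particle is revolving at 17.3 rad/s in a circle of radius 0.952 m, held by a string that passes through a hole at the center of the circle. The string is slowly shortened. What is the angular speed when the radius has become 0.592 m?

ω₂ ≈ 44.7 rad/s

No torque about the axis ⇒ m r₁² ω₁ = m r₂² ω₂.
ω₂ = ω₁ (r₁/r₂)² = (17.3)(0.952/0.592)² = 44.74 rad/s.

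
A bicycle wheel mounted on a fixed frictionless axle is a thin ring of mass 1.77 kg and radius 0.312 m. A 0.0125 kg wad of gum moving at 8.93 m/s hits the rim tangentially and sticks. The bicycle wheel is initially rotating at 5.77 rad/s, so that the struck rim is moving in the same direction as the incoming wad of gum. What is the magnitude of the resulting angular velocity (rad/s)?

|ω_f| ≈ 5.93 rad/s

The axle reaction passes through the axle and exerts no torque about it; angular momentum about the axle is conserved through the impact.
I_p = (1.77)(0.312)² = 0.1723 kg·m². Taking the sense of the wad of gum's angular momentum as positive, L_{wad} = m v R = (0.0125)(8.93)(0.312) = 0.03483 kg·m²/s.
L_i = +I_p ω_p + m v R = +(0.1723)(5.77) + 0.03483 = 1.029 kg·m²/s.
After sticking, I_f = I_p + m R² = 0.1723 + (0.0125)(0.312)² = 0.1735 kg·m².
ω_f = L_i / I_f = 1.029 / 0.1735 = 5.930 rad/s.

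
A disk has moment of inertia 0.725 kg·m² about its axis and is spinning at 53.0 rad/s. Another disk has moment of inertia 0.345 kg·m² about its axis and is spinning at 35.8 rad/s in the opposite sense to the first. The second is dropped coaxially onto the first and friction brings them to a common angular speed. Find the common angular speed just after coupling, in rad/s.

The coupling torques are internal; angular momentum about the shared axis is conserved.
Taking A's sense as positive: L = (0.7250)(53.0) − (0.3450)(35.8) = 26.07 kg·m²·rad/s.
Combined I = 0.7250 + 0.3450 = 1.070 kg·m².
ω_f = L / I = 26.07 / 1.070 = 24.37 rad/s.

|ω_f| ≈ 24.4 rad/s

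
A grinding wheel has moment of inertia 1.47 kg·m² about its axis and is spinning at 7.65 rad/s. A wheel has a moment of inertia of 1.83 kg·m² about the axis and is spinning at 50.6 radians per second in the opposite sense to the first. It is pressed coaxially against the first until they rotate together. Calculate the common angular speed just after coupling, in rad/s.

|ω_f| ≈ 24.7 rad/s

The coupling torques are internal; angular momentum about the shared axis is conserved.
Taking A's sense as positive: L = (1.470)(7.65) − (1.830)(50.6) = -81.35 kg·m²·rad/s.
Combined I = 1.470 + 1.830 = 3.300 kg·m².
ω_f = L / I = -81.35 / 3.300 = -24.65 rad/s.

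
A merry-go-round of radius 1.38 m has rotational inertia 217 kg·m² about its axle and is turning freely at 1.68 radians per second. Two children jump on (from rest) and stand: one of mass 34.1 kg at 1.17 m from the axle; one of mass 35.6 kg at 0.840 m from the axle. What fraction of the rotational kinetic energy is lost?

No external torque acts about the axle; L_before = L_after.
Added inertia Σmr² = (34.1)(1.17)² + (35.6)(0.840)² = 71.80 kg·m²; I_f = 217.0 + 71.80 = 288.8 kg·m².
ω_f = I_p ω_i / I_f = (217.0)(1.68) / 288.8 = 1.262 rad/s.
KE_i = ½(217.0)(1.680 rad/s)² = 306.2 J; KE_f = ½(288.8)(1.262)² = 230.1 J.
Fraction lost = 0.2486.

fraction ≈ 0.249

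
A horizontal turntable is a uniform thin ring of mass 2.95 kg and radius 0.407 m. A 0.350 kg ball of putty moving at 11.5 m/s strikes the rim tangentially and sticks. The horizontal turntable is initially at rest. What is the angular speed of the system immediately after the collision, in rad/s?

|ω_f| ≈ 3.00 rad/s

The axle reaction passes through the axle and exerts no torque about it; angular momentum about the axle is conserved through the impact.
I_p = (2.95)(0.407)² = 0.4887 kg·m². Taking the sense of the ball of putty's angular momentum as positive, L_{ball} = m v R = (0.350)(11.5)(0.407) = 1.638 kg·m²/s.
L_i = 0 + 1.638 = 1.638 kg·m²/s.
After sticking, I_f = I_p + m R² = 0.4887 + (0.350)(0.407)² = 0.5466 kg·m².
ω_f = L_i / I_f = 1.638 / 0.5466 = 2.997 rad/s.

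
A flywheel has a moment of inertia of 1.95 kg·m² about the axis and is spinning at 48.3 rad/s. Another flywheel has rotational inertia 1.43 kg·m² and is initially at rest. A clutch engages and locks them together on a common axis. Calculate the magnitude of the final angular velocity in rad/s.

No external torque acts about the common axis, so total angular momentum is conserved.
Taking A's sense as positive: L = (1.950)(48.3) = 94.18 kg·m²·rad/s.
Combined I = 1.950 + 1.430 = 3.380 kg·m².
ω_f = L / I = 94.18 / 3.380 = 27.87 rad/s.

|ω_f| ≈ 27.9 rad/s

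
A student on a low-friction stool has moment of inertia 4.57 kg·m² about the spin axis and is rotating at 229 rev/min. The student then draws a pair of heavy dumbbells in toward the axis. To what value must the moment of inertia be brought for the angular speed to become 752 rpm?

I₂ ≈ 1.39 kg·m²

No external torque acts about the spin axis, so angular momentum is conserved.
I₂ = I₁ω₁ / ω₂ = (4.57)(229) / (752) = 1.392 kg·m².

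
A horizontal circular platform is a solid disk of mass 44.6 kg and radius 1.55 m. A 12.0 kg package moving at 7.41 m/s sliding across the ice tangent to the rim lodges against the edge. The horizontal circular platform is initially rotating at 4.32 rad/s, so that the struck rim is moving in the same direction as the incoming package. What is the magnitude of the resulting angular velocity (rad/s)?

|ω_f| ≈ 4.48 rad/s

The axle reaction passes through the central axle and exerts no torque about it; angular momentum about the central axle is conserved through the impact.
I_p = ½(44.6)(1.55)² = 53.58 kg·m². Taking the sense of the package's angular momentum as positive, L_{package} = m v R = (12.0)(7.41)(1.55) = 137.8 kg·m²/s.
L_i = +I_p ω_p + m v R = +(53.58)(4.32) + 137.8 = 369.3 kg·m²/s.
After sticking, I_f = I_p + m R² = 53.58 + (12.0)(1.55)² = 82.41 kg·m².
ω_f = L_i / I_f = 369.3 / 82.41 = 4.481 rad/s.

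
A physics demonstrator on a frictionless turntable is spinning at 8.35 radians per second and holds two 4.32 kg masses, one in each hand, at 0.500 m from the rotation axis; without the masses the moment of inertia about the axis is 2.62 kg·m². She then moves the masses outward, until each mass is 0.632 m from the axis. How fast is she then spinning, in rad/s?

ω₂ ≈ 6.57 rad/s

No external torque acts about the spin axis, so angular momentum is conserved.
I₁ = 2.62 + 2(4.32)(0.500)² = 4.780 kg·m²; I₂ = 2.62 + 2(4.32)(0.632)² = 6.071 kg·m².
ω₂ = I₁ω₁ / I₂ = (4.780)(8.35 rad/s) / (6.071) = 6.574 rad/s.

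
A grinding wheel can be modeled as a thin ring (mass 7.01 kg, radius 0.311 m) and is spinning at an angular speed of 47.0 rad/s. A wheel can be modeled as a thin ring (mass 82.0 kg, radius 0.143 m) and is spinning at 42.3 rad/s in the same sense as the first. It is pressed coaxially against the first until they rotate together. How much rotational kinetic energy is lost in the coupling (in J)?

ΔKE lost ≈ 5.33 J

No external torque acts about the common axis, so total angular momentum is conserved.
Moments of inertia: I_A = (7.01)(0.311)² = 0.6780 kg·m²; I_B = (82.0)(0.143)² = 1.677 kg·m².
Taking A's sense as positive: L = (0.6780)(47.0) + (1.677)(42.3) = 102.8 kg·m²·rad/s.
Combined I = 0.6780 + 1.677 = 2.355 kg·m².
ω_f = L / I = 102.8 / 2.355 = 43.65 rad/s.
KE_i = ½ΣIω² = 2249 J; KE_f = ½(2.355)(43.65)² = 2244 J.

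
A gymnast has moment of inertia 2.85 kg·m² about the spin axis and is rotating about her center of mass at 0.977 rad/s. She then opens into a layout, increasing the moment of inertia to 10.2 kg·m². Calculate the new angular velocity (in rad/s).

Angular momentum about the spin axis is conserved since the torque about it is zero.
ω₂ = I₁ω₁ / I₂ = (2.850)(0.977 rad/s) / (10.20) = 0.2730 rad/s.

ω₂ ≈ 0.273 rad/s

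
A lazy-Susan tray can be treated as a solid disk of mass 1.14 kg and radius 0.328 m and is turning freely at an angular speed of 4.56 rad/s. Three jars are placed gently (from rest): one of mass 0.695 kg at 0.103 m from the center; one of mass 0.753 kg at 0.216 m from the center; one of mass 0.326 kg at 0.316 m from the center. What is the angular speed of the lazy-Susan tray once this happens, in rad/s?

No external torque acts about the center; L_before = L_after.
I_p = ½(1.14)(0.328)² = 0.06132 kg·m².
Added inertia Σmr² = (0.695)(0.103)² + (0.753)(0.216)² + (0.326)(0.316)² = 0.07506 kg·m²; I_f = 0.06132 + 0.07506 = 0.1364 kg·m².
ω_f = I_p ω_i / I_f = (0.06132)(4.56) / 0.1364 = 2.050 rad/s.

ω_f ≈ 2.05 rad/s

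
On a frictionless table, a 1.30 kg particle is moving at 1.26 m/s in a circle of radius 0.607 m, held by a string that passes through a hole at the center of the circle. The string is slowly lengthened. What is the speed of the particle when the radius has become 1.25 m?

v₂ ≈ 0.612 m/s

The only horizontal force on the mass is along the cord (radial), so it exerts no torque about the hole and angular momentum m v r is conserved.
v₂ = v₁ r₁ / r₂ = (1.26)(0.607) / (1.25) = 0.6119 m/s.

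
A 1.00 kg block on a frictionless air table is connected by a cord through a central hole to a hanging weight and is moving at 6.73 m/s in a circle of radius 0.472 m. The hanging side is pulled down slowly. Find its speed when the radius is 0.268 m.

v₂ ≈ 11.9 m/s

The only horizontal force on the mass is along the cord (radial), so it exerts no torque about the hole and angular momentum m v r is conserved.
v₂ = v₁ r₁ / r₂ = (6.73)(0.472) / (0.268) = 11.85 m/s.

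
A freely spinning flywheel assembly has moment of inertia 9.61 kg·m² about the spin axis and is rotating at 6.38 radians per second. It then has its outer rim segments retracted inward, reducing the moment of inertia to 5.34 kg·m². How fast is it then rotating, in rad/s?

No external torque acts about the spin axis, so angular momentum is conserved.
ω₂ = I₁ω₁ / I₂ = (9.610)(6.38 rad/s) / (5.340) = 11.48 rad/s.

ω₂ ≈ 11.5 rad/s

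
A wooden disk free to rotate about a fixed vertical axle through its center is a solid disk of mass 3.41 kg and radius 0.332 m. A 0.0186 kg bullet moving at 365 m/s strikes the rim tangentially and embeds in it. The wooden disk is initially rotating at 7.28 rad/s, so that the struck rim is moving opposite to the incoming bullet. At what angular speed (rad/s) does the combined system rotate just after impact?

|ω_f| ≈ 4.66 rad/s

The axle reaction passes through the axle and exerts no torque about it; angular momentum about the axle is conserved through the impact.
I_p = ½(3.41)(0.332)² = 0.1879 kg·m². Taking the sense of the bullet's angular momentum as positive, L_{bullet} = m v R = (0.0186)(365)(0.332) = 2.254 kg·m²/s.
L_i = −I_p ω_p + m v R = −(0.1879)(7.28) + 2.254 = 0.8858 kg·m²/s.
After sticking, I_f = I_p + m R² = 0.1879 + (0.0186)(0.332)² = 0.1900 kg·m².
ω_f = L_i / I_f = 0.8858 / 0.1900 = 4.663 rad/s.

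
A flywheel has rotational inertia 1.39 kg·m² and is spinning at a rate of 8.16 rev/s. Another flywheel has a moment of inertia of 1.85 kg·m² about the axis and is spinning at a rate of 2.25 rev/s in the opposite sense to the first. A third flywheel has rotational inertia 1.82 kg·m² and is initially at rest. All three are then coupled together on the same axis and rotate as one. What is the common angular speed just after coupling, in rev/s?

|ω_f| ≈ 1.42 rev/s

No external torque acts about the common axis, so total angular momentum is conserved.
Taking A's sense as positive: L = (1.390)(8.16) − (1.850)(2.25) = 7.180 kg·m²·rev/s.
Combined I = 1.390 + 1.850 + 1.820 = 5.060 kg·m².
ω_f = L / I = 7.180 / 5.060 = 1.419 rev/s.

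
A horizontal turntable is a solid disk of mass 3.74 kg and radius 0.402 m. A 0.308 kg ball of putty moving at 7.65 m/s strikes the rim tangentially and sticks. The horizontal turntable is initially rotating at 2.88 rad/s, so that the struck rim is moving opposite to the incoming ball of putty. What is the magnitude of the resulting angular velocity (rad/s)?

The axle reaction passes through the axle and exerts no torque about it; angular momentum about the axle is conserved through the impact.
I_p = ½(3.74)(0.402)² = 0.3022 kg·m². Taking the sense of the ball of putty's angular momentum as positive, L_{ball} = m v R = (0.308)(7.65)(0.402) = 0.9472 kg·m²/s.
L_i = −I_p ω_p + m v R = −(0.3022)(2.88) + 0.9472 = 0.07686 kg·m²/s.
After sticking, I_f = I_p + m R² = 0.3022 + (0.308)(0.402)² = 0.3520 kg·m².
ω_f = L_i / I_f = 0.07686 / 0.3520 = 0.2184 rad/s.

|ω_f| ≈ 0.218 rad/s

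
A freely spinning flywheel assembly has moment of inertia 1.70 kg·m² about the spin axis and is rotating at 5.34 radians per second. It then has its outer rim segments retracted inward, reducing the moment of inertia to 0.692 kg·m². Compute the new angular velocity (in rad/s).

ω₂ ≈ 13.1 rad/s

Angular momentum about the spin axis is conserved since the torque about it is zero.
ω₂ = I₁ω₁ / I₂ = (1.700)(5.34 rad/s) / (0.6920) = 13.12 rad/s.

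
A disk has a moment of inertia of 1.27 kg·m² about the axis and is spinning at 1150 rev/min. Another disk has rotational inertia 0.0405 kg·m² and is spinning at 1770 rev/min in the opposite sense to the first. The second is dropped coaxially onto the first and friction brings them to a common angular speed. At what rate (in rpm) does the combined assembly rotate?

|ω_f| ≈ 1060 rpm

No external torque acts about the common axis, so total angular momentum is conserved.
Taking A's sense as positive: L = (1.270)(1150) − (0.04050)(1770) = 1389 kg·m²·rpm.
Combined I = 1.270 + 0.04050 = 1.310 kg·m².
ω_f = L / I = 1389 / 1.310 = 1060 rpm.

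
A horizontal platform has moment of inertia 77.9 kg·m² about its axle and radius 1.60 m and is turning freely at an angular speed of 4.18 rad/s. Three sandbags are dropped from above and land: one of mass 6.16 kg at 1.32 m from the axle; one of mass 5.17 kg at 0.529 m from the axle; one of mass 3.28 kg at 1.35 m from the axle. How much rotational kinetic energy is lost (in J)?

energy lost ≈ 129 J

No external torque acts about the axle; L_before = L_after.
Added inertia Σmr² = (6.16)(1.32)² + (5.17)(0.529)² + (3.28)(1.35)² = 18.16 kg·m²; I_f = 77.90 + 18.16 = 96.06 kg·m².
ω_f = I_p ω_i / I_f = (77.90)(4.18) / 96.06 = 3.390 rad/s.
KE_i = ½(77.90)(4.180 rad/s)² = 680.5 J; KE_f = ½(96.06)(3.390)² = 551.9 J.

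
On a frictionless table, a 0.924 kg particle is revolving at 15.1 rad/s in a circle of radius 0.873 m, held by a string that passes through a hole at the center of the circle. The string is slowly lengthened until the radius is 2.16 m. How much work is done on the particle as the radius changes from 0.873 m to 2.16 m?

The constraining force is radial, so m r² ω about the center is conserved.
ω₂ = ω₁ (r₁/r₂)² = (15.1)(0.873/2.16)² = 2.467 rad/s.
W = ΔKE = ½m(v₂² − v₁²) = -67.17 J.

W ≈ -67.2 J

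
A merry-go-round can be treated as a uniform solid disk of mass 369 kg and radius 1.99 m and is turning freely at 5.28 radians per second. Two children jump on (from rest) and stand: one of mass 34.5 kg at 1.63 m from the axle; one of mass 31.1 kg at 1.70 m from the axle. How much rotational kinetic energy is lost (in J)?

No external torque acts about the axle; L_before = L_after.
I_p = ½(369)(1.99)² = 730.6 kg·m².
Added inertia Σmr² = (34.5)(1.63)² + (31.1)(1.70)² = 181.5 kg·m²; I_f = 730.6 + 181.5 = 912.2 kg·m².
ω_f = I_p ω_i / I_f = (730.6)(5.28) / 912.2 = 4.229 rad/s.
KE_i = ½(730.6)(5.280 rad/s)² = 10180 J; KE_f = ½(912.2)(4.229)² = 8158 J.

energy lost ≈ 2030 J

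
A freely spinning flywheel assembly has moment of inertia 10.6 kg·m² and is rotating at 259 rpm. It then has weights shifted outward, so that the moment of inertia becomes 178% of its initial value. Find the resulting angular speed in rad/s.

ω₂ ≈ 15.2 rad/s

With no external torque about the axis, L is conserved: I₁ω₁ = I₂ω₂.
I₂ = 1.78 × 10.6 = 18.87 kg·m².
ω₂ = I₁ω₁ / I₂ = (10.60)(259 rpm) / (18.87) = 145.5 rpm = 15.24 rad/s.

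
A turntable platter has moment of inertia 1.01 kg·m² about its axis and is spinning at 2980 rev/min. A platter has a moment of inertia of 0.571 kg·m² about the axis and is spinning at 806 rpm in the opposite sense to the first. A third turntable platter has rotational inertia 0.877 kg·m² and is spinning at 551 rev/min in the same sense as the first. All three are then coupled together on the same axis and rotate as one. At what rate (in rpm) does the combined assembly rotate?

|ω_f| ≈ 1230 rpm

No external torque acts about the common axis, so total angular momentum is conserved.
Taking A's sense as positive: L = (1.010)(2980) − (0.5710)(806) + (0.8770)(551) = 3033 kg·m²·rpm.
Combined I = 1.010 + 0.5710 + 0.8770 = 2.458 kg·m².
ω_f = L / I = 3033 / 2.458 = 1234 rpm.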